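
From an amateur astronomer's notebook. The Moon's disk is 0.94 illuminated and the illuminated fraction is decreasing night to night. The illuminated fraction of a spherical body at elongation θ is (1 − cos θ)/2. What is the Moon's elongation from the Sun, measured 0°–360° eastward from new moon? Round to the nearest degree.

208°

Invert f = (1 − cos θ)/2 to get cos θ = 1 − 2(0.94) = -0.880, hence θ₀ = arccos -0.880 = 151.6°.
A waning Moon lies in 180°–360°, so θ = 360° − 151.6° = 208.4°.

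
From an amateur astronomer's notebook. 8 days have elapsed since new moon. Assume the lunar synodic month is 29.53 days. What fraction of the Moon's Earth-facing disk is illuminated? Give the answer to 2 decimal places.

Elongation θ = 360° × 8/29.53 ≈ 97.5°.
cos 97.5° = (-0.131), so f = (1 − (-0.131))/2 = 0.566.

0.57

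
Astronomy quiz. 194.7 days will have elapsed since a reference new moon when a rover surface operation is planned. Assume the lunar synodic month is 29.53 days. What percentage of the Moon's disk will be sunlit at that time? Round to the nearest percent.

194.7/29.53 = 6.593 lunations, so 6 complete cycles and 17.52 d into the next.
Elongation θ = 360° × 17.52/29.53 ≈ 213.6°.
cos 213.6° = (-0.833), so f = (1 − (-0.833))/2 = 0.917, so 92%.

92%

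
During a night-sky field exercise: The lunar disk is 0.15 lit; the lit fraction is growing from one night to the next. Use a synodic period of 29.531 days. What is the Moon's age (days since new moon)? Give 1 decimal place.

3.7 days

cos θ = 1 − 2f = 0.700, giving a principal value of 45.6°.
Waxing ⇒ before full, so θ = 45.6°.
At 360°/29.531 d per day, 45.6° corresponds to 3.74 days.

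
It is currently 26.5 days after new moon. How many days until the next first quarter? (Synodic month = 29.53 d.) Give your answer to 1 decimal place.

10.4 days

First quarter occurs at elongation 90°, i.e. at age 29.53 × 90/360 = 7.383 d.
Already past this cycle's first quarter; the next is at 7.383 + 29.53 = 36.913 d, so 36.913 − 26.5 = 10.413 days.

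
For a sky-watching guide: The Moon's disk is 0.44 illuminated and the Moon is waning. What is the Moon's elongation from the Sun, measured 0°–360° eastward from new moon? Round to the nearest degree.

From f = (1 − cos θ)/2: cos θ = 1 − 2×0.44 = 0.120; arccos → 83.1°.
Since the Moon is past full (waning), take the reflex angle: θ = 360° − 83.1° = 276.9°.

277°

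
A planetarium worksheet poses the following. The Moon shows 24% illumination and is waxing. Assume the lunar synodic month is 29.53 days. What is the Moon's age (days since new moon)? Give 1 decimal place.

4.8 days

cos θ = 1 − 2f = 0.520, giving a principal value of 58.7°.
Before full moon the principal value applies: θ = 58.7°.
At 360°/29.53 d per day, 58.7° corresponds to 4.81 days.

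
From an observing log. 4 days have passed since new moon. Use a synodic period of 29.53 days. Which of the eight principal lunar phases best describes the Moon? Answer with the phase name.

waxing crescent

At 4/29.53 of the cycle, θ ≈ 49° — the waxing crescent range.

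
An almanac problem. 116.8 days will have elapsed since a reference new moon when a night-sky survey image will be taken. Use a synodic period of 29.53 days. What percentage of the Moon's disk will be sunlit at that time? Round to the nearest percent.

2%

116.8/29.53 = 3.955 lunations, so 3 complete cycles and 28.21 d into the next.
Phase angle: θ = 360°·(28.21 d)/(29.53 d) = 343.9°.
With cos θ = 0.961, the lit fraction is (1 − 0.961)/2 ≈ 0.020, so 2%.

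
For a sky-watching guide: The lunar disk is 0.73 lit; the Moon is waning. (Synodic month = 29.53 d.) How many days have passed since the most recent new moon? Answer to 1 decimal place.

Invert f = (1 − cos θ)/2 to get cos θ = 1 − 2(0.73) = -0.460, hence θ₀ = arccos -0.460 = 117.4°.
A waning Moon lies in 180°–360°, so θ = 360° − 117.4° = 242.6°.
Age = 29.53 × 242.6°/360° ≈ 19.90 days.

19.9 days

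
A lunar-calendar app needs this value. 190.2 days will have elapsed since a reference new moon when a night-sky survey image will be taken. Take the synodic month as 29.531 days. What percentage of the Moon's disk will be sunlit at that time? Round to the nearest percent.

97%

Reduce mod P: 190.2 − 6×29.531 = 13.01 d into the current lunation.
The Moon has covered 13.01/29.531 of its cycle, so θ ≈ 360° × 13.01/29.531 = 158.6°.
With cos θ = (-0.931), the lit fraction is (1 − (-0.931))/2 ≈ 0.966, so 97%.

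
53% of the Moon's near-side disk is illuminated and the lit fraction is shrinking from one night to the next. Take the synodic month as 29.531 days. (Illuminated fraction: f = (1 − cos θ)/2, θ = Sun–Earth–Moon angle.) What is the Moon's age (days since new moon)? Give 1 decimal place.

cos θ = 1 − 2f = -0.060, giving a principal value of 93.4°.
Waning ⇒ past full, so θ = 360° − 93.4° = 266.6°.
Age = 29.531 × 266.6°/360° ≈ 21.87 days.

21.9 days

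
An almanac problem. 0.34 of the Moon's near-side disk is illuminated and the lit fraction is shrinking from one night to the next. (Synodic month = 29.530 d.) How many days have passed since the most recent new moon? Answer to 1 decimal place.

23.7 days

From f = (1 − cos θ)/2: cos θ = 1 − 2×0.34 = 0.320; arccos → 71.3°.
Waning ⇒ past full, so θ = 360° − 71.3° = 288.7°.
Age = 29.530 × 288.7°/360° ≈ 23.68 days.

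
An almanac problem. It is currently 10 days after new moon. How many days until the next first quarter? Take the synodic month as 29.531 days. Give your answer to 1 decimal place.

First quarter occurs at elongation 90°, i.e. at age 29.531 × 90/360 = 7.383 d.
This lunation's first quarter (7.383 d) has passed, so add one period: 36.914 − 10 = 26.914 days.

26.9 days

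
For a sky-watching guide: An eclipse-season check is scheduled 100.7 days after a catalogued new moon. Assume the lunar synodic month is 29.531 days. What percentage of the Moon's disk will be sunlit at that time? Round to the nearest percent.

Reduce mod P: 100.7 − 3×29.531 = 12.11 d into the current lunation.
Elongation θ = 360° × 12.11/29.531 ≈ 147.6°.
Illuminated fraction = (1 − cos 147.6°)/2 = (1 − (-0.844))/2 ≈ 0.922, so 92%.

92%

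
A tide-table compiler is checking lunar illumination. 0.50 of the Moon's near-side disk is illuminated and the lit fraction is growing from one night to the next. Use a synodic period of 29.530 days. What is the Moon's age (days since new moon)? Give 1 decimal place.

7.4 days

cos θ = 1 − 2f = 0.000, giving a principal value of 90.0°.
Before full moon the principal value applies: θ = 90.0°.
That fraction of the synodic month is 90.0/360 × 29.530 d ≈ 7.38 d.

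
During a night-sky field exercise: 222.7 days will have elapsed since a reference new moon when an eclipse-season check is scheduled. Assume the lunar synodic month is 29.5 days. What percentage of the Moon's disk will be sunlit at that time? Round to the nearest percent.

98%

222.7/29.5 = 7.549 lunations, so 7 complete cycles and 16.20 d into the next.
Phase angle: θ = 360°·(16.20 d)/(29.5 d) = 197.7°.
cos 197.7° = (-0.953), so f = (1 − (-0.953))/2 = 0.976, so 98%.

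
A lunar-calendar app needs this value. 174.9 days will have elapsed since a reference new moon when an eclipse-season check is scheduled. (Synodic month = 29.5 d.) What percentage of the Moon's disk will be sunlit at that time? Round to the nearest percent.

174.9 d spans 5 complete synodic months (5 × 29.5 = 147.50 d) plus 27.40 d.
Phase angle: θ = 360°·(27.40 d)/(29.5 d) = 334.4°.
cos 334.4° = 0.902, so f = (1 − 0.902)/2 = 0.049, so 5%.

5%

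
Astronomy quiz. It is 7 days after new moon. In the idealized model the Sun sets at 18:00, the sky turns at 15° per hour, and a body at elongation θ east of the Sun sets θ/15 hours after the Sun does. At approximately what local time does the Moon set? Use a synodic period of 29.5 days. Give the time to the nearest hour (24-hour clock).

Elongation θ = 360° × 7/29.5 ≈ 85.4°.
At 15° of sky rotation per hour, 85.4° corresponds to a 5.69 h lag.
18:00 + 5.69 h ≈ 23:42 → 00:00 to the nearest hour.

00:00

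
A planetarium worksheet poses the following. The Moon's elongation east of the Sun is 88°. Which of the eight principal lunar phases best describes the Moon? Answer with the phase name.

The first quarter sector spans roughly 68°–112°; 88° falls inside it.

first quarter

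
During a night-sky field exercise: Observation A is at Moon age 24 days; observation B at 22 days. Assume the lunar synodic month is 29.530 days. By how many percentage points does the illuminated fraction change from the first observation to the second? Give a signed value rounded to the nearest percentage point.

θ₁ = 360° × 24/29.530 = 292.6°, f₁ = (1 − cos θ₁)/2 = 0.308.
θ₂ = 360° × 22/29.530 = 268.2°, f₂ = (1 − cos θ₂)/2 = 0.516.
Change = f₂ − f₁ = +0.208 → +21 percentage points.

+21 pp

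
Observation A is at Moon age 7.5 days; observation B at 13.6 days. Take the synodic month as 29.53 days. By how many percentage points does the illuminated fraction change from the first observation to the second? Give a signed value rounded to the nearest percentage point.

θ₁ = 360° × 7.5/29.53 = 91.4°, f₁ = (1 − cos θ₁)/2 = 0.512.
θ₂ = 360° × 13.6/29.53 = 165.8°, f₂ = (1 − cos θ₂)/2 = 0.985.
Change = f₂ − f₁ = +0.472 → +47 percentage points.

+47 percentage points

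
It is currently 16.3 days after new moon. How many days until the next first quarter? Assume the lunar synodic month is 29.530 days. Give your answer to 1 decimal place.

First quarter occurs at elongation 90°, i.e. at age 29.530 × 90/360 = 7.383 d.
This lunation's first quarter (7.383 d) has passed, so add one period: 36.913 − 16.3 = 20.613 days.

20.6 days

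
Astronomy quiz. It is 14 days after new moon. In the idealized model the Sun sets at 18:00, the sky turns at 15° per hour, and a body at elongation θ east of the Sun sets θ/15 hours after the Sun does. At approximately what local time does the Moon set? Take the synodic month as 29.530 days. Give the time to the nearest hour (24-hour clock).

The Moon has covered 14/29.530 of its cycle, so θ ≈ 360° × 14/29.530 = 170.7°.
At 15° of sky rotation per hour, 170.7° corresponds to a 11.38 h lag.
18:00 + 11.38 h ≈ 05:23 → 05:00 to the nearest hour.

05:00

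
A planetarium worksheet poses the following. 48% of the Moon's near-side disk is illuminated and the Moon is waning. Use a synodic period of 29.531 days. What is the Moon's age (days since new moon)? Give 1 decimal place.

22.3 days

From f = (1 − cos θ)/2: cos θ = 1 − 2×0.48 = 0.040; arccos → 87.7°.
A waning Moon lies in 180°–360°, so θ = 360° − 87.7° = 272.3°.
That fraction of the synodic month is 272.3/360 × 29.531 d ≈ 22.34 d.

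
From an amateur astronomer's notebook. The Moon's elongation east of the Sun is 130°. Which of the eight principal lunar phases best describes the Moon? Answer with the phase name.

waxing gibbous

130° lies in the waxing gibbous sector of the 8-phase cycle.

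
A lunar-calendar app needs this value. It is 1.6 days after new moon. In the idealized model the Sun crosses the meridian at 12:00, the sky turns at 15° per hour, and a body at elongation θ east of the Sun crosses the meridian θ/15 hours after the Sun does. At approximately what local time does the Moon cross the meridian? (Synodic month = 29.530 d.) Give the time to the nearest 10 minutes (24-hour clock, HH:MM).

Phase angle: θ = 360°·(1.6 d)/(29.530 d) = 19.5°.
At 15° of sky rotation per hour, 19.5° corresponds to a 1.30 h lag.
12:00 + 1.300 h ≈ 13:18 → 13:20 to the nearest ten minutes.

13:20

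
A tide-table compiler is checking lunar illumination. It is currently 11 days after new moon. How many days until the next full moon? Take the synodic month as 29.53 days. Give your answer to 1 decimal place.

Full moon occurs at elongation 180°, i.e. at age 29.53 × 180/360 = 14.765 d.
So 3.765 days remain (14.765 − 11).

3.8 days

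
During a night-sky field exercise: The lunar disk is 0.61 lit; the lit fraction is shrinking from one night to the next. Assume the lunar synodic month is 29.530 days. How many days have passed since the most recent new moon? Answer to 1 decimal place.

cos θ = 1 − 2f = -0.220, giving a principal value of 102.7°.
A waning Moon lies in 180°–360°, so θ = 360° − 102.7° = 257.3°.
That fraction of the synodic month is 257.3/360 × 29.530 d ≈ 21.11 d.

21.1 days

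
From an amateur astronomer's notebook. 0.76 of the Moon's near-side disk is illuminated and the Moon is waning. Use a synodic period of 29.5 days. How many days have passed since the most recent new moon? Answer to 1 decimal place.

Invert f = (1 − cos θ)/2 to get cos θ = 1 − 2(0.76) = -0.520, hence θ₀ = arccos -0.520 = 121.3°.
Since the Moon is past full (waning), take the reflex angle: θ = 360° − 121.3° = 238.7°.
Age = 29.5 × 238.7°/360° ≈ 19.56 days.

19.6 days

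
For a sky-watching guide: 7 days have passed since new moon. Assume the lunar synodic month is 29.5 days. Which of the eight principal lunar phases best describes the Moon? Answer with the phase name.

first quarter

θ ≈ 360° × 7/29.5 = 85°, which falls in the first quarter sector.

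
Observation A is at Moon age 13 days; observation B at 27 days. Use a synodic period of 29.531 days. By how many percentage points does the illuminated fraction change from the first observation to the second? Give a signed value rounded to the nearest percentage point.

-89 pp

First observation: θ = 360°·13/29.531 = 158.5°, so f = 0.965.
Second observation: θ = 329.1°, f = 0.071.
Δf = 0.071 − 0.965 = -0.894, i.e. -89 pp.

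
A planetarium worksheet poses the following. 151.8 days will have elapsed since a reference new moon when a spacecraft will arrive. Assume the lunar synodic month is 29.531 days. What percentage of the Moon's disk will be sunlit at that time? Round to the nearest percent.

151.8/29.531 = 5.140 lunations, so 5 complete cycles and 4.15 d into the next.
Phase angle: θ = 360°·(4.15 d)/(29.531 d) = 50.5°.
cos 50.5° = 0.636, so f = (1 − 0.636)/2 = 0.182, so 18%.

18%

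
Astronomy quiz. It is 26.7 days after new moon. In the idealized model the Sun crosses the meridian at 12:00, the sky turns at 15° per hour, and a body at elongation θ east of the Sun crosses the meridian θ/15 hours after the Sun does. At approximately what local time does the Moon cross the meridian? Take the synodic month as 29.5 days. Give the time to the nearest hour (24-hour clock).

10:00

The Moon has covered 26.7/29.5 of its cycle, so θ ≈ 360° × 26.7/29.5 = 325.8°.
Delay after the Sun = 325.8° / (15°/h) ≈ 21.72 h.
12:00 + 21.72 h ≈ 09:43 → 10:00 to the nearest hour.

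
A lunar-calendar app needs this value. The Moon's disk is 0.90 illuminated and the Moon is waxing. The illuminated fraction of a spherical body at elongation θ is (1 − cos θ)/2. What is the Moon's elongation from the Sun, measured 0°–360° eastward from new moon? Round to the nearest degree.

Invert f = (1 − cos θ)/2 to get cos θ = 1 − 2(0.90) = -0.800, hence θ₀ = arccos -0.800 = 143.1°.
Waxing ⇒ before full, so θ = 143.1°.

143°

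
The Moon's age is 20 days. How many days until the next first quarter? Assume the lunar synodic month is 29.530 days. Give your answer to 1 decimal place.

16.9 days

First quarter is 0.25 of the way through the cycle: age 0.25 × 29.530 = 7.383 d.
This lunation's first quarter (7.383 d) has passed, so add one period: 36.913 − 20 = 16.913 days.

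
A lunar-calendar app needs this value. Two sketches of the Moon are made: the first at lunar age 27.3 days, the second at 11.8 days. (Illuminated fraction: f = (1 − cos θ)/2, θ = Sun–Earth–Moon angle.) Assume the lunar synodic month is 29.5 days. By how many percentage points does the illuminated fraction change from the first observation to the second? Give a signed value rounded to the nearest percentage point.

+85 pp

First observation: θ = 360°·27.3/29.5 = 333.2°, so f = 0.054.
Second observation: θ = 144.0°, f = 0.905.
Δf = 0.905 − 0.054 = +0.851, i.e. +85 pp.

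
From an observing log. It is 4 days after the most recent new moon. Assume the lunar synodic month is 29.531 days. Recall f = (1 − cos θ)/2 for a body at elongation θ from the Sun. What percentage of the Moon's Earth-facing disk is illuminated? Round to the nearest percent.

Phase angle: θ = 360°·(4 d)/(29.531 d) = 48.8°.
Illuminated fraction = (1 − cos 48.8°)/2 = (1 − 0.659)/2 ≈ 0.170, so 17%.

17%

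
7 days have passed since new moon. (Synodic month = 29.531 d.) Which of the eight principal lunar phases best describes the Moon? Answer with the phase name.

first quarter

θ ≈ 360° × 7/29.531 = 85°, which falls in the first quarter sector.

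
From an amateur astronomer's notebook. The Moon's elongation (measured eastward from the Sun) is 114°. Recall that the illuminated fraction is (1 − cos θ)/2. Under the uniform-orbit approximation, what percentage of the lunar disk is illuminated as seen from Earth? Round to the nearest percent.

f = (1 − cos 114°)/2 = (1 − (-0.407))/2 ≈ 0.703, i.e. 70%.

70%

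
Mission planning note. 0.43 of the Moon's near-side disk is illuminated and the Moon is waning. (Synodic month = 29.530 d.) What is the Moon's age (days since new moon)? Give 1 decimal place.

cos θ = 1 − 2f = 0.140, giving a principal value of 82.0°.
Since the Moon is past full (waning), take the reflex angle: θ = 360° − 82.0° = 278.0°.
That fraction of the synodic month is 278.0/360 × 29.530 d ≈ 22.81 d.

22.8 days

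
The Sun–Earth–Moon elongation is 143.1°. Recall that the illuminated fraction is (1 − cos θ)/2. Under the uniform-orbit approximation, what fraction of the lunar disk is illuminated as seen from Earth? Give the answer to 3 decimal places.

0.900

f = (1 − cos 143.1°)/2 = (1 − (-0.800))/2 ≈ 0.900.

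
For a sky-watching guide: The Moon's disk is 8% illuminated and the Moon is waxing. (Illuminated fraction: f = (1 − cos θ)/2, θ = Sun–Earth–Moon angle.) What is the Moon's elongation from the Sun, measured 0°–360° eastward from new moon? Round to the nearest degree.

From f = (1 − cos θ)/2: cos θ = 1 − 2×0.08 = 0.840; arccos → 32.9°.
Waxing ⇒ before full, so θ = 32.9°.

33°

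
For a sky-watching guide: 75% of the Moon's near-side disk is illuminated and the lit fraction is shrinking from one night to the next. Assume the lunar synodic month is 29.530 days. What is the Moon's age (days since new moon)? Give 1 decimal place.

cos θ = 1 − 2f = -0.500, giving a principal value of 120.0°.
Waning ⇒ past full, so θ = 360° − 120.0° = 240.0°.
At 360°/29.530 d per day, 240.0° corresponds to 19.69 days.

19.7 days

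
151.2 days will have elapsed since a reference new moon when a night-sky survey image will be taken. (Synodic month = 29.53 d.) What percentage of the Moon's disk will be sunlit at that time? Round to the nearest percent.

Reduce mod P: 151.2 − 5×29.53 = 3.55 d into the current lunation.
The Moon has covered 3.55/29.53 of its cycle, so θ ≈ 360° × 3.55/29.53 = 43.3°.
Illuminated fraction = (1 − cos 43.3°)/2 = (1 − 0.728)/2 ≈ 0.136, so 14%.

14%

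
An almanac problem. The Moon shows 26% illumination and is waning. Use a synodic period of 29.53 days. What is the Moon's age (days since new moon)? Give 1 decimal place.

24.5 days

From f = (1 − cos θ)/2: cos θ = 1 − 2×0.26 = 0.480; arccos → 61.3°.
Since the Moon is past full (waning), take the reflex angle: θ = 360° − 61.3° = 298.7°.
That fraction of the synodic month is 298.7/360 × 29.53 d ≈ 24.50 d.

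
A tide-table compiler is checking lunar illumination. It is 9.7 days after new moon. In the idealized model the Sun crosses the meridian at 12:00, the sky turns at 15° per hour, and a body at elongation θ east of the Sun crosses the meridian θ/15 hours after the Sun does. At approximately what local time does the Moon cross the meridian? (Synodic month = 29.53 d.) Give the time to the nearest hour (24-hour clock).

Phase angle: θ = 360°·(9.7 d)/(29.53 d) = 118.3°.
Delay after the Sun = 118.3° / (15°/h) ≈ 7.88 h.
12:00 + 7.88 h ≈ 19:53 → 20:00 to the nearest hour.

20:00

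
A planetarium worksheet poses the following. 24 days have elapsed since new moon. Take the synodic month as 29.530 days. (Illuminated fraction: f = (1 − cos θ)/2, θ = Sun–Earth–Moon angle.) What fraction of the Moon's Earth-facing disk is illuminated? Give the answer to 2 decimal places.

Phase angle: θ = 360°·(24 d)/(29.530 d) = 292.6°.
cos 292.6° = 0.384, so f = (1 − 0.384)/2 = 0.308.

0.31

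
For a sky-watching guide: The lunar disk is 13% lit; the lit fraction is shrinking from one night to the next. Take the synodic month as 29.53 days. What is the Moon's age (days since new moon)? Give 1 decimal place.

26.1 days

From f = (1 − cos θ)/2: cos θ = 1 − 2×0.13 = 0.740; arccos → 42.3°.
A waning Moon lies in 180°–360°, so θ = 360° − 42.3° = 317.7°.
Age = 29.53 × 317.7°/360° ≈ 26.06 days.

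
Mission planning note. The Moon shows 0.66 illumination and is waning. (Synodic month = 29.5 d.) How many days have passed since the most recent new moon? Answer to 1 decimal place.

20.6 days

From f = (1 − cos θ)/2: cos θ = 1 − 2×0.66 = -0.320; arccos → 108.7°.
Since the Moon is past full (waning), take the reflex angle: θ = 360° − 108.7° = 251.3°.
At 360°/29.5 d per day, 251.3° corresponds to 20.60 days.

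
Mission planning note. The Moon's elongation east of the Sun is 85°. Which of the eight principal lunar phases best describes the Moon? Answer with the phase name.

85° lies in the first quarter sector of the 8-phase cycle.

first quarter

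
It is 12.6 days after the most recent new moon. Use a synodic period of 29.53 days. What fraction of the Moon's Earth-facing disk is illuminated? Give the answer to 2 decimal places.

0.95

Phase angle: θ = 360°·(12.6 d)/(29.53 d) = 153.6°.
With cos θ = (-0.896), the lit fraction is (1 − (-0.896))/2 ≈ 0.948.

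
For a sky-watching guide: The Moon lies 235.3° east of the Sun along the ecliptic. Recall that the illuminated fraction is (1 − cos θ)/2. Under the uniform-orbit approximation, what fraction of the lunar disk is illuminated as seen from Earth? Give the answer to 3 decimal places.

Half-versine of 235.3°: (1 − (-0.569))/2 = 0.785.

0.785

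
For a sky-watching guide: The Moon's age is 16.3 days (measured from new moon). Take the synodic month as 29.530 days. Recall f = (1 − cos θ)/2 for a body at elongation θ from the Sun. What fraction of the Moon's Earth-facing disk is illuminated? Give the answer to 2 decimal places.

Phase angle: θ = 360°·(16.3 d)/(29.530 d) = 198.7°.
With cos θ = (-0.947), the lit fraction is (1 − (-0.947))/2 ≈ 0.974.

0.97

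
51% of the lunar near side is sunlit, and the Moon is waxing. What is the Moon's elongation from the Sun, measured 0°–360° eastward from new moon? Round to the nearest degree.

91°

cos θ = 1 − 2f = -0.020, giving a principal value of 91.1°.
The Moon is waxing (0°–180°), so θ = 91.1° directly.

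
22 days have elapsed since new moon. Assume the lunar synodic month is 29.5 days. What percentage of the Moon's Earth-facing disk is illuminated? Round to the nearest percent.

The Moon has covered 22/29.5 of its cycle, so θ ≈ 360° × 22/29.5 = 268.5°.
With cos θ = (-0.027), the lit fraction is (1 − (-0.027))/2 ≈ 0.513, so 51%.

51%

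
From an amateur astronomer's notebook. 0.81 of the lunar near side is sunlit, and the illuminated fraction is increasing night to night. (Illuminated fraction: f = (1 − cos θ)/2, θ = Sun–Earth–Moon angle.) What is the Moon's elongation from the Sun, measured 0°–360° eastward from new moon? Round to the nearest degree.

128°

From f = (1 − cos θ)/2: cos θ = 1 − 2×0.81 = -0.620; arccos → 128.3°.
The Moon is waxing (0°–180°), so θ = 128.3° directly.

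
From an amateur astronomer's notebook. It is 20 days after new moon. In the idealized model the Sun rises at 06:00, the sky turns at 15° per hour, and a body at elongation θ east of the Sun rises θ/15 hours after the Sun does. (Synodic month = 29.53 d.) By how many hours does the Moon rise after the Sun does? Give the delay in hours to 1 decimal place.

Phase angle: θ = 360°·(20 d)/(29.53 d) = 243.8°.
Delay after the Sun = 243.8° / (15°/h) ≈ 16.25 h.
So the Moon rises 16.25 h after the Sun.

16.3 h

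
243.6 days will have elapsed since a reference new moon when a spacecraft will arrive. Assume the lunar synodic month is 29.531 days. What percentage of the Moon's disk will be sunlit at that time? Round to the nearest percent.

50%

243.6/29.531 = 8.249 lunations, so 8 complete cycles and 7.35 d into the next.
Phase angle: θ = 360°·(7.35 d)/(29.531 d) = 89.6°.
With cos θ = 0.007, the lit fraction is (1 − 0.007)/2 ≈ 0.497, so 50%.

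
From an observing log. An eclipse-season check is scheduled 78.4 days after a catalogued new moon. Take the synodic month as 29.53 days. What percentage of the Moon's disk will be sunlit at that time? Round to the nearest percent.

78.4/29.53 = 2.655 lunations, so 2 complete cycles and 19.34 d into the next.
Elongation θ = 360° × 19.34/29.53 ≈ 235.8°.
With cos θ = (-0.562), the lit fraction is (1 − (-0.562))/2 ≈ 0.781, so 78%.

78%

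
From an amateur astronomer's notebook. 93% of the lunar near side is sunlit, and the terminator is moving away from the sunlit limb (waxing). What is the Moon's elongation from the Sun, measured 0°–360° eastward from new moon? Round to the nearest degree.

cos θ = 1 − 2f = -0.860, giving a principal value of 149.3°.
Before full moon the principal value applies: θ = 149.3°.

149°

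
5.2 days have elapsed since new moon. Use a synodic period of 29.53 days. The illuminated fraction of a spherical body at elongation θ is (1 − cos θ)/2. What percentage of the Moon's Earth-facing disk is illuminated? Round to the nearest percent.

Elongation θ = 360° × 5.2/29.53 ≈ 63.4°.
With cos θ = 0.448, the lit fraction is (1 − 0.448)/2 ≈ 0.276, so 28%.

28%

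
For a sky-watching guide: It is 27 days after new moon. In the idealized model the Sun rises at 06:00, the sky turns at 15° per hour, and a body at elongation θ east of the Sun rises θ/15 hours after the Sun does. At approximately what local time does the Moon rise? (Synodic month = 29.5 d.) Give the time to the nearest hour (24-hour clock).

Elongation θ = 360° × 27/29.5 ≈ 329.5°.
At 15° of sky rotation per hour, 329.5° corresponds to a 21.97 h lag.
06:00 + 21.97 h ≈ 03:58 → 04:00 to the nearest hour.

04:00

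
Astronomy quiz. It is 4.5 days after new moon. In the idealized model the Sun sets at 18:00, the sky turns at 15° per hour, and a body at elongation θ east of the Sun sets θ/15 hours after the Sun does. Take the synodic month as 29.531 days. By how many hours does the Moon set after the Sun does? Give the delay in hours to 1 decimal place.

Elongation θ = 360° × 4.5/29.531 ≈ 54.9°.
The Moon trails the Sun by θ/15 = 54.9/15 ≈ 3.66 hours.
So the Moon sets 3.66 h after the Sun.

3.7 h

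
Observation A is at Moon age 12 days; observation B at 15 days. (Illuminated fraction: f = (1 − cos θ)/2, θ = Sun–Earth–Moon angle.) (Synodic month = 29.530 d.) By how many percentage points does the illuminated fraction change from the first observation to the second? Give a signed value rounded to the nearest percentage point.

First observation: θ = 360°·12/29.530 = 146.3°, so f = 0.916.
Second observation: θ = 182.9°, f = 0.999.
Δf = 0.999 − 0.916 = +0.083, i.e. +8 pp.

+8 percentage points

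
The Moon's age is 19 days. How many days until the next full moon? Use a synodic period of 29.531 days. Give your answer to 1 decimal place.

Full moon occurs at elongation 180°, i.e. at age 29.531 × 180/360 = 14.765 d.
Already past this cycle's full moon; the next is at 14.765 + 29.531 = 44.296 d, so 44.296 − 19 = 25.296 days.

25.3 days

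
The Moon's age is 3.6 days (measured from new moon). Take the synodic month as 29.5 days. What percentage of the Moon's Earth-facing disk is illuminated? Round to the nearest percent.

14%

Phase angle: θ = 360°·(3.6 d)/(29.5 d) = 43.9°.
cos 43.9° = 0.720, so f = (1 − 0.720)/2 = 0.140, so 14%.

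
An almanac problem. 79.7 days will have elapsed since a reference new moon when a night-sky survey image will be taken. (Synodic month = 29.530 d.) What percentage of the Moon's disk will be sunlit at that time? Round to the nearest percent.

Reduce mod P: 79.7 − 2×29.530 = 20.64 d into the current lunation.
Phase angle: θ = 360°·(20.64 d)/(29.530 d) = 251.6°.
With cos θ = (-0.315), the lit fraction is (1 − (-0.315))/2 ≈ 0.658, so 66%.

66%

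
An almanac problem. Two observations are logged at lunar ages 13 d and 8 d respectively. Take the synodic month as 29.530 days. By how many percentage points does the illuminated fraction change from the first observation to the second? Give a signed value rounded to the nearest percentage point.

-40 pp

θ₁ = 360° × 13/29.530 = 158.5°, f₁ = (1 − cos θ₁)/2 = 0.965.
θ₂ = 360° × 8/29.530 = 97.5°, f₂ = (1 − cos θ₂)/2 = 0.566.
Change = f₂ − f₁ = -0.400 → -40 percentage points.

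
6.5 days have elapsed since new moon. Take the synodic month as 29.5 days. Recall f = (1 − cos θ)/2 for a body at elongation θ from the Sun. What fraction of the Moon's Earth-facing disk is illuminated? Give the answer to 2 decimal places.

0.41

Phase angle: θ = 360°·(6.5 d)/(29.5 d) = 79.3°.
cos 79.3° = 0.185, so f = (1 − 0.185)/2 = 0.407.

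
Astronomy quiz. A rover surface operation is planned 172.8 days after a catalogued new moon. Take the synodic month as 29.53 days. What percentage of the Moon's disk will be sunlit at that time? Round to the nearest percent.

172.8 d spans 5 complete synodic months (5 × 29.53 = 147.65 d) plus 25.15 d.
Elongation θ = 360° × 25.15/29.53 ≈ 306.6°.
With cos θ = 0.596, the lit fraction is (1 − 0.596)/2 ≈ 0.202, so 20%.

20%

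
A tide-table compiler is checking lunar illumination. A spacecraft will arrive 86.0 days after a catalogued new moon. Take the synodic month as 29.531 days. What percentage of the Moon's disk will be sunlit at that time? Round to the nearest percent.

86.0 d spans 2 complete synodic months (2 × 29.531 = 59.06 d) plus 26.94 d.
Elongation θ = 360° × 26.94/29.531 ≈ 328.4°.
Illuminated fraction = (1 − cos 328.4°)/2 = (1 − 0.852)/2 ≈ 0.074, so 7%.

7%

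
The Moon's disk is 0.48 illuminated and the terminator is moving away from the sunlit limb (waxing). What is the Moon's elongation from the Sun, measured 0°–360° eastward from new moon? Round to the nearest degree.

88°

From f = (1 − cos θ)/2: cos θ = 1 − 2×0.48 = 0.040; arccos → 87.7°.
Before full moon the principal value applies: θ = 87.7°.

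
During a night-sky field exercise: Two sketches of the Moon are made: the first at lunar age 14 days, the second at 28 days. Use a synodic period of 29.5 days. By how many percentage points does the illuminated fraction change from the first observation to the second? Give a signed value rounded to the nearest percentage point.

-97 pp

First observation: θ = 360°·14/29.5 = 170.8°, so f = 0.994.
Second observation: θ = 341.7°, f = 0.025.
Δf = 0.025 − 0.994 = -0.968, i.e. -97 pp.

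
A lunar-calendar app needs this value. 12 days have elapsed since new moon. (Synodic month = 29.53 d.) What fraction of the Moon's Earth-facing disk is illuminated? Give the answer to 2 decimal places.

Phase angle: θ = 360°·(12 d)/(29.53 d) = 146.3°.
With cos θ = (-0.832), the lit fraction is (1 − (-0.832))/2 ≈ 0.916.

0.92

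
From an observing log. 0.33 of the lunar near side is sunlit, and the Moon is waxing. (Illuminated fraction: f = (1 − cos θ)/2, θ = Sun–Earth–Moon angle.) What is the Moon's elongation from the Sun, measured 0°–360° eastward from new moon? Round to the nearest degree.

From f = (1 − cos θ)/2: cos θ = 1 − 2×0.33 = 0.340; arccos → 70.1°.
The Moon is waxing (0°–180°), so θ = 70.1° directly.

70°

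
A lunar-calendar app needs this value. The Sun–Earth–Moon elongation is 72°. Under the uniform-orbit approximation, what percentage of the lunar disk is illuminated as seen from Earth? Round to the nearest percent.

35%

f = (1 − cos 72°)/2 = (1 − 0.309)/2 ≈ 0.345, i.e. 35%.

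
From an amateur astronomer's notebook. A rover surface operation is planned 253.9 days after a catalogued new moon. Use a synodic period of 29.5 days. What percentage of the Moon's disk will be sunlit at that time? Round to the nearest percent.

89%

253.9/29.5 = 8.607 lunations, so 8 complete cycles and 17.90 d into the next.
The Moon has covered 17.90/29.5 of its cycle, so θ ≈ 360° × 17.90/29.5 = 218.4°.
With cos θ = (-0.783), the lit fraction is (1 − (-0.783))/2 ≈ 0.892, so 89%.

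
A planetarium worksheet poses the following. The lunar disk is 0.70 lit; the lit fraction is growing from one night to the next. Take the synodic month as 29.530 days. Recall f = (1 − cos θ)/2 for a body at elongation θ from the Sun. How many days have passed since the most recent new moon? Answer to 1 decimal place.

cos θ = 1 − 2f = -0.400, giving a principal value of 113.6°.
Waxing ⇒ before full, so θ = 113.6°.
At 360°/29.530 d per day, 113.6° corresponds to 9.32 days.

9.3 days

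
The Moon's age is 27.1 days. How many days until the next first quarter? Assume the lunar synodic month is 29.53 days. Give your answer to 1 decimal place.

9.8 days

First quarter occurs at elongation 90°, i.e. at age 29.53 × 90/360 = 7.383 d.
Already past this cycle's first quarter; the next is at 7.383 + 29.53 = 36.913 d, so 36.913 − 27.1 = 9.812 days.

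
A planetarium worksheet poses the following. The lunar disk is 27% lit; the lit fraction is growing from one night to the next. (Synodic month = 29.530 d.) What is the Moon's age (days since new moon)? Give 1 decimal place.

cos θ = 1 − 2f = 0.460, giving a principal value of 62.6°.
Waxing ⇒ before full, so θ = 62.6°.
That fraction of the synodic month is 62.6/360 × 29.530 d ≈ 5.14 d.

5.1 days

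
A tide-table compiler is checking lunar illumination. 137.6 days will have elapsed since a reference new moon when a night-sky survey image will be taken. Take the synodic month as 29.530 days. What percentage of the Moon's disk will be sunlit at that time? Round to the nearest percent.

137.6 d spans 4 complete synodic months (4 × 29.530 = 118.12 d) plus 19.48 d.
Elongation θ = 360° × 19.48/29.530 ≈ 237.5°.
Illuminated fraction = (1 − cos 237.5°)/2 = (1 − (-0.538))/2 ≈ 0.769, so 77%.

77%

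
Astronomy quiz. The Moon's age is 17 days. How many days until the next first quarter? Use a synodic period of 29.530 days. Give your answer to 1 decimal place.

19.9 days

First quarter occurs at elongation 90°, i.e. at age 29.530 × 90/360 = 7.383 d.
Already past this cycle's first quarter; the next is at 7.383 + 29.530 = 36.913 d, so 36.913 − 17 = 19.913 days.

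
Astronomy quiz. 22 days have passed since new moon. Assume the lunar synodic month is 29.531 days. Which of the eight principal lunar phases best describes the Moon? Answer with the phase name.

last quarter

θ ≈ 360° × 22/29.531 = 268°, which falls in the last quarter sector.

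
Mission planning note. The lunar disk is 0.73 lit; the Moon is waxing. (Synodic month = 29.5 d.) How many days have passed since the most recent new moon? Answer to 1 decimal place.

9.6 days

cos θ = 1 − 2f = -0.460, giving a principal value of 117.4°.
Before full moon the principal value applies: θ = 117.4°.
That fraction of the synodic month is 117.4/360 × 29.5 d ≈ 9.62 d.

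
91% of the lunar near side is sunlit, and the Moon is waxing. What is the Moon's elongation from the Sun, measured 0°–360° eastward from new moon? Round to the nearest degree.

Invert f = (1 − cos θ)/2 to get cos θ = 1 − 2(0.91) = -0.820, hence θ₀ = arccos -0.820 = 145.1°.
Before full moon the principal value applies: θ = 145.1°.

145°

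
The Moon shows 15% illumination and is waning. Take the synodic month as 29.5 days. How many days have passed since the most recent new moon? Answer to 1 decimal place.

Invert f = (1 − cos θ)/2 to get cos θ = 1 − 2(0.15) = 0.700, hence θ₀ = arccos 0.700 = 45.6°.
Since the Moon is past full (waning), take the reflex angle: θ = 360° − 45.6° = 314.4°.
At 360°/29.5 d per day, 314.4° corresponds to 25.77 days.

25.8 days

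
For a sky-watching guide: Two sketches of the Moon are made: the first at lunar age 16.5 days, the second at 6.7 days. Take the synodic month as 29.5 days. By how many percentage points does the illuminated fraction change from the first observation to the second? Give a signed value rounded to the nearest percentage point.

θ₁ = 360° × 16.5/29.5 = 201.4°, f₁ = (1 − cos θ₁)/2 = 0.966.
θ₂ = 360° × 6.7/29.5 = 81.8°, f₂ = (1 − cos θ₂)/2 = 0.428.
Change = f₂ − f₁ = -0.537 → -54 percentage points.

-54 pp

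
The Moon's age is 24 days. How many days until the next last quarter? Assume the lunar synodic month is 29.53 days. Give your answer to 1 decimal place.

27.7 days

Last quarter occurs at elongation 270°, i.e. at age 29.53 × 270/360 = 22.148 d.
This lunation's last quarter (22.148 d) has passed, so add one period: 51.678 − 24 = 27.678 days.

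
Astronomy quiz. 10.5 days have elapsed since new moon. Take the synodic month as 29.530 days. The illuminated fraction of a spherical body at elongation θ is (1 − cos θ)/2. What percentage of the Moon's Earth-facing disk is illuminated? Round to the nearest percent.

The Moon has covered 10.5/29.530 of its cycle, so θ ≈ 360° × 10.5/29.530 = 128.0°.
With cos θ = (-0.616), the lit fraction is (1 − (-0.616))/2 ≈ 0.808, so 81%.

81%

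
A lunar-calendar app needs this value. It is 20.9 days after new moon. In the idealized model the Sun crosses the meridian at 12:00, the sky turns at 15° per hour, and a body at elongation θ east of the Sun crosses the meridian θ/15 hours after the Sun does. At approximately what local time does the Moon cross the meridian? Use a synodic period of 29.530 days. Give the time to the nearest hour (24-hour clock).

Elongation θ = 360° × 20.9/29.530 ≈ 254.8°.
Delay after the Sun = 254.8° / (15°/h) ≈ 16.99 h.
12:00 + 16.99 h ≈ 04:59 → 05:00 to the nearest hour.

05:00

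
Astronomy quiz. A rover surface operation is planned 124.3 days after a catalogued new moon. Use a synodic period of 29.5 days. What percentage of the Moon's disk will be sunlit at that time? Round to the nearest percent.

124.3 d spans 4 complete synodic months (4 × 29.5 = 118.00 d) plus 6.30 d.
Elongation θ = 360° × 6.30/29.5 ≈ 76.9°.
Illuminated fraction = (1 − cos 76.9°)/2 = (1 − 0.227)/2 ≈ 0.387, so 39%.

39%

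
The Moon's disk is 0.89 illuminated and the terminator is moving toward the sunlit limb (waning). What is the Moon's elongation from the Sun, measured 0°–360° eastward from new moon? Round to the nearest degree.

Invert f = (1 − cos θ)/2 to get cos θ = 1 − 2(0.89) = -0.780, hence θ₀ = arccos -0.780 = 141.3°.
Since the Moon is past full (waning), take the reflex angle: θ = 360° − 141.3° = 218.7°.

219°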